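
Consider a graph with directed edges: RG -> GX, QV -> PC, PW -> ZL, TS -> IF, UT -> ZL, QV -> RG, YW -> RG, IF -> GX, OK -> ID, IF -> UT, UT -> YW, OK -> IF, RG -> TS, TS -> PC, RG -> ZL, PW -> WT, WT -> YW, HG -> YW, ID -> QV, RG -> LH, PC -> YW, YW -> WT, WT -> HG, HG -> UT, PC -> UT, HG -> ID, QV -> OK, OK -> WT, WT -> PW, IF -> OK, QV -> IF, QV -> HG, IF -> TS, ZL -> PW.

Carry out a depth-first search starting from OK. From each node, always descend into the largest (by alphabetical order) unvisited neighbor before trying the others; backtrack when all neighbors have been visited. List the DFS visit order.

Visit OK
OK → WT
WT → YW
YW → RG
RG → ZL
ZL → PW
RG → TS
TS → PC
PC → UT
TS → IF
IF → GX
RG → LH
WT → HG
HG → ID
ID → QV

OK, WT, YW, RG, ZL, PW, TS, PC, UT, IF, GX, LH, HG, ID, QV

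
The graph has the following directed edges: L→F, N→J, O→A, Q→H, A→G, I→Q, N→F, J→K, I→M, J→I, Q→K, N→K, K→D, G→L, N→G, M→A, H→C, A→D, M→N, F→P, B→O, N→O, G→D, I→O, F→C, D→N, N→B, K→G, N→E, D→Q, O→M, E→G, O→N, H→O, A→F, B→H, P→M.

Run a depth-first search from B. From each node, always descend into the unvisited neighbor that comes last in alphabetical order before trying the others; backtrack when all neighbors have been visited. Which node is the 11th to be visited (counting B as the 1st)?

D

Visit B
B → O
O → N
N → K
K → G
G → L
L → F
F → P
P → M
M → A
A → D
D → Q
Q → H
H → C
N → J
J → I
N → E

Visit order: B, O, N, K, G, L, F, P, M, A, D, Q, H, C, J, I, E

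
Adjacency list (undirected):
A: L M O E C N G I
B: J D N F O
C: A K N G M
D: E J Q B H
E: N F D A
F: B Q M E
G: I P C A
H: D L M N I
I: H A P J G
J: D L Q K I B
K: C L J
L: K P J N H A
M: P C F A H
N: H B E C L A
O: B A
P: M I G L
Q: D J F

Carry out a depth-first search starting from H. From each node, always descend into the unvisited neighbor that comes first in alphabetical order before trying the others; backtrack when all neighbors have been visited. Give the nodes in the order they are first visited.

H, D, B, F, E, A, C, G, I, J, K, L, N, P, M, Q, O

Visit H
H → D
D → B
B → F
F → E
E → A
A → C
C → G
G → I
I → J
J → K
K → L
L → N
L → P
P → M
J → Q
A → O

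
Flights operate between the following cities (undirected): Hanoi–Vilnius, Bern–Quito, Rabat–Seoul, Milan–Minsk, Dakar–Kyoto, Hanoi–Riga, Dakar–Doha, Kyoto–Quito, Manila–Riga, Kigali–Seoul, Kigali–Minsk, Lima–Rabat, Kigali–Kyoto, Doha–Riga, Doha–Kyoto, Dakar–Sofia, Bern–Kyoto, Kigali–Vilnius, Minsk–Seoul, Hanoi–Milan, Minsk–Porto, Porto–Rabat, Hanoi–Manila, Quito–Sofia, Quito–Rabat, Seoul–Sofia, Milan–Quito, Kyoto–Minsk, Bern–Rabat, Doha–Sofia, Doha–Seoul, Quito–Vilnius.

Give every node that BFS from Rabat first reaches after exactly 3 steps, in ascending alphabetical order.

Dakar, Hanoi, Riga

Level 0: Rabat
Level 1: Bern, Lima, Porto, Quito, Seoul
Level 2: Doha, Kigali, Kyoto, Milan, Minsk, Sofia, Vilnius
Level 3: Dakar, Hanoi, Riga
Level 4: Manila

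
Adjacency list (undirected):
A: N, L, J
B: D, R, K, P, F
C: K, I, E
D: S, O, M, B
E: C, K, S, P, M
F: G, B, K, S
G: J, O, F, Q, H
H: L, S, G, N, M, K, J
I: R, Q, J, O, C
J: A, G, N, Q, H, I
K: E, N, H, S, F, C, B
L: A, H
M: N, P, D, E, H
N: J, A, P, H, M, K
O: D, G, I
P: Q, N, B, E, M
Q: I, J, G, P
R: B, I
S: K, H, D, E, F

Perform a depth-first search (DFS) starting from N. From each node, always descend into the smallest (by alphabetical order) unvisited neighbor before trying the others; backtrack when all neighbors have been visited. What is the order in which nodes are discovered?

Visit N
N → A
A → J
J → G
G → F
F → B
B → D
D → M
M → E
E → C
C → I
I → O
I → Q
Q → P
I → R
C → K
K → H
H → L
H → S

N → A → J → G → F → B → D → M → E → C → I → O → Q → P → R → K → H → L → S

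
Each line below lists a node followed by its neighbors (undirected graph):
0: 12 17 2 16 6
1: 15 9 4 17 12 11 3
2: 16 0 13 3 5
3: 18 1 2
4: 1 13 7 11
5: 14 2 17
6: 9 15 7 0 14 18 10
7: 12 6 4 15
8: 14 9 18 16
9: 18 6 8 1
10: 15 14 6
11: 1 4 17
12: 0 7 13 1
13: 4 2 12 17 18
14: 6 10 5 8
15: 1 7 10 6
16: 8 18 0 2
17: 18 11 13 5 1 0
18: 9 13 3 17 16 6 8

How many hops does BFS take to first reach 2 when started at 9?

3

Level 0: 9
Level 1: 1, 6, 8, 18
Level 2: 0, 3, 4, 7, 10, 11, 12, 13, 14, 15, 16, 17
Level 3: 2, 5
2 first appears at level 3.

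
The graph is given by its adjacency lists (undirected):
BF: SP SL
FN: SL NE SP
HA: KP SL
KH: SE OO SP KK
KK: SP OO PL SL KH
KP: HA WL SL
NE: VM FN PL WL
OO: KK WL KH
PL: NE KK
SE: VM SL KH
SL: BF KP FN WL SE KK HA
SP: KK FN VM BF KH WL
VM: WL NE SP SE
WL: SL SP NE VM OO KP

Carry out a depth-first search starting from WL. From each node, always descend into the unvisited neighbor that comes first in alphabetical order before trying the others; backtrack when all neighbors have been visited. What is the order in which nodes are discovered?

Visit WL
WL → KP
KP → HA
HA → SL
SL → BF
BF → SP
SP → FN
FN → NE
NE → PL
PL → KK
KK → KH
KH → OO
KH → SE
SE → VM

WL, KP, HA, SL, BF, SP, FN, NE, PL, KK, KH, OO, SE, VM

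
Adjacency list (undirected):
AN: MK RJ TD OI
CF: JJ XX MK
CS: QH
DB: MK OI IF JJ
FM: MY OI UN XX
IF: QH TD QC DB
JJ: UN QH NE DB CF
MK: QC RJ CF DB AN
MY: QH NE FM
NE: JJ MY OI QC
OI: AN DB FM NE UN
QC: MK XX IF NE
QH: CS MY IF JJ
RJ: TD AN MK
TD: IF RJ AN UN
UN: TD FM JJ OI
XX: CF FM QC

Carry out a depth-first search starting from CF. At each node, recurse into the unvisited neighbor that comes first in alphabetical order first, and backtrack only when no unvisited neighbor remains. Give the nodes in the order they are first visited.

CF → JJ → DB → IF → QC → MK → AN → OI → FM → MY → NE → QH → CS → UN → TD → RJ → XX

Visit CF
CF → JJ
JJ → DB
DB → IF
IF → QC
QC → MK
MK → AN
AN → OI
OI → FM
FM → MY
MY → NE
MY → QH
QH → CS
FM → UN
UN → TD
TD → RJ
FM → XX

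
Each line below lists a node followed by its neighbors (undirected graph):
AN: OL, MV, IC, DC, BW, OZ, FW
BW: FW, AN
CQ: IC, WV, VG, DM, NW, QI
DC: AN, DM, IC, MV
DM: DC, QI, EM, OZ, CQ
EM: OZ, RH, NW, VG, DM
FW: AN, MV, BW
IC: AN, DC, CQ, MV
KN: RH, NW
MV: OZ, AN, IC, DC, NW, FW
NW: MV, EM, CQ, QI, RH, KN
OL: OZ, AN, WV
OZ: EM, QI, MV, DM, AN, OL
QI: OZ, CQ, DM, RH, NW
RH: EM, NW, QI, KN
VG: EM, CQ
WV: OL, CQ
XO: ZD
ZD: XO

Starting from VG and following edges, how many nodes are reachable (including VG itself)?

17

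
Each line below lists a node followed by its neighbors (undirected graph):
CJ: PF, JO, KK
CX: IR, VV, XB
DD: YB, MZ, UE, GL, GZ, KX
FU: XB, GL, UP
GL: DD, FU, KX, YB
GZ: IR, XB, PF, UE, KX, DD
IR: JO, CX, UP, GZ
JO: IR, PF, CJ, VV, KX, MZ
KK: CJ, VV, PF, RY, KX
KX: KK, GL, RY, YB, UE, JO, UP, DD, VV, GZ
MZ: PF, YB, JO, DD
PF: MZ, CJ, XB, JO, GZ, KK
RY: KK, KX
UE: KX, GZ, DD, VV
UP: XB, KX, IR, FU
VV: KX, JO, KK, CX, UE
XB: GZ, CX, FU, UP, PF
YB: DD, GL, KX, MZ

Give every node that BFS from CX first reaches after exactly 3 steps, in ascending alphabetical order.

Level 0: CX
Level 1: IR, VV, XB
Level 2: FU, GZ, JO, KK, KX, PF, UE, UP
Level 3: CJ, DD, GL, MZ, RY, YB

CJ, DD, GL, MZ, RY, YB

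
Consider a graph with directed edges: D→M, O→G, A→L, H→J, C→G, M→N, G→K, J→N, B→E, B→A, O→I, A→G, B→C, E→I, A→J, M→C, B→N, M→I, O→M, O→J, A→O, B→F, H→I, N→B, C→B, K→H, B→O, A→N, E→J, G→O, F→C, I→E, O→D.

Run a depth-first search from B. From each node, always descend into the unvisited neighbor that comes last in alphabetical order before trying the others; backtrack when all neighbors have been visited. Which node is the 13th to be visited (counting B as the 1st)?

F

Visit B
B → O
O → M
M → N
M → I
I → E
E → J
M → C
C → G
G → K
K → H
O → D
B → F
B → A
A → L

Visit order: B, O, M, N, I, E, J, C, G, K, H, D, F, A, L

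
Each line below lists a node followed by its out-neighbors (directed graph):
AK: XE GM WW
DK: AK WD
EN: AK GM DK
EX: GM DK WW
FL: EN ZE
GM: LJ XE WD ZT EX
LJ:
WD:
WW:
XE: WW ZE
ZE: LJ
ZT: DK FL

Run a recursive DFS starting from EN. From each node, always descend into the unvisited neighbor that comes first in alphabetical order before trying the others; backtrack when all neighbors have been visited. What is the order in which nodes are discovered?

EN, AK, GM, EX, DK, WD, WW, LJ, XE, ZE, ZT, FL

Visit EN
EN → AK
AK → GM
GM → EX
EX → DK
DK → WD
EX → WW
GM → LJ
GM → XE
XE → ZE
GM → ZT
ZT → FL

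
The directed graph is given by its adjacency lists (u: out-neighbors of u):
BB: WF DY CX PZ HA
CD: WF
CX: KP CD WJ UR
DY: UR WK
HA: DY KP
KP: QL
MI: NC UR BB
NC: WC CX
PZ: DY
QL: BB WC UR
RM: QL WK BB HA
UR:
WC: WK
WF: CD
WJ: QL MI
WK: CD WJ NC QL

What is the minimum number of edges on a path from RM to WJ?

2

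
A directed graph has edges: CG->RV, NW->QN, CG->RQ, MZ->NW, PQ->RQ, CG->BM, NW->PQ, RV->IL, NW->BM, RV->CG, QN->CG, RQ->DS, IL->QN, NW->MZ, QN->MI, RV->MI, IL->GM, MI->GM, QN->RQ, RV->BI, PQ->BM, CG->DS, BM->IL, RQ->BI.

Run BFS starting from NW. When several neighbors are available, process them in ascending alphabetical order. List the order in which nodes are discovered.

NW -> BM -> MZ -> PQ -> QN -> IL -> RQ -> CG -> MI -> GM -> BI -> DS -> RV

Visit NW; enqueue BM, MZ, PQ, QN → queue [BM, MZ, PQ, QN]
Visit BM; enqueue IL → queue [MZ, PQ, QN, IL]
Visit MZ → queue [PQ, QN, IL]
Visit PQ; enqueue RQ → queue [QN, IL, RQ]
Visit QN; enqueue CG, MI → queue [IL, RQ, CG, MI]
Visit IL; enqueue GM → queue [RQ, CG, MI, GM]
Visit RQ; enqueue BI, DS → queue [CG, MI, GM, BI, DS]
Visit CG; enqueue RV → queue [MI, GM, BI, DS, RV]
Visit MI → queue [GM, BI, DS, RV]
Visit GM → queue [BI, DS, RV]
Visit BI → queue [DS, RV]
Visit DS → queue [RV]
Visit RV → queue []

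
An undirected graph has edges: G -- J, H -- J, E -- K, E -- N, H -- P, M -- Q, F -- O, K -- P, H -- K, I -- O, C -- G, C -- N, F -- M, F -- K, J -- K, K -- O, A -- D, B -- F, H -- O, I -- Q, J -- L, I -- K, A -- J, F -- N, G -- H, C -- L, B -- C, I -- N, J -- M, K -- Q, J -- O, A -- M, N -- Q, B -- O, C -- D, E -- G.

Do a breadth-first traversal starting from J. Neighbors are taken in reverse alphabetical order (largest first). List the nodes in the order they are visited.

J → O → M → L → K → H → G → A → I → F → B → Q → C → P → E → D → N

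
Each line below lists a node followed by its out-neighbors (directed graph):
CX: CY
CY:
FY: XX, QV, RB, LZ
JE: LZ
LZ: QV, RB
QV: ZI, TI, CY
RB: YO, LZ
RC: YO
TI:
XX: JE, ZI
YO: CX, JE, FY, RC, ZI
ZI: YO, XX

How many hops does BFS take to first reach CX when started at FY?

Level 0: FY
Level 1: LZ, QV, RB, XX
Level 2: CY, JE, TI, YO, ZI
Level 3: CX, RC
CX first appears at level 3.

3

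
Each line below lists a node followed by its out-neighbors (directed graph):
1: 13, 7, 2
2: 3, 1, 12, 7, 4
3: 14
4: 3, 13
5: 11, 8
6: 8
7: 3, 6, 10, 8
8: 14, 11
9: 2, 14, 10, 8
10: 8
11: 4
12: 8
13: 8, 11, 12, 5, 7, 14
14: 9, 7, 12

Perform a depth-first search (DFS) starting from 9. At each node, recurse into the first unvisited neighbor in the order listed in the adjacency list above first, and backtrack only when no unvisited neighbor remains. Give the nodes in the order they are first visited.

Visit 9
9 → 2
2 → 3
3 → 14
14 → 7
7 → 6
6 → 8
8 → 11
11 → 4
4 → 13
13 → 12
13 → 5
7 → 10
2 → 1

9 → 2 → 3 → 14 → 7 → 6 → 8 → 11 → 4 → 13 → 12 → 5 → 10 → 1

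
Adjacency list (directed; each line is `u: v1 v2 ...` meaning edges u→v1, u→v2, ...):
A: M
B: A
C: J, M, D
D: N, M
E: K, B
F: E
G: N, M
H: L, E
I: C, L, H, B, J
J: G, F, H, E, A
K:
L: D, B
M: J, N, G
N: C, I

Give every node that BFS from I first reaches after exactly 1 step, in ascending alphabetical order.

B, C, H, J, L

Level 0: I
Level 1: B, C, H, J, L
Level 2: A, D, E, F, G, M
Level 3: K, N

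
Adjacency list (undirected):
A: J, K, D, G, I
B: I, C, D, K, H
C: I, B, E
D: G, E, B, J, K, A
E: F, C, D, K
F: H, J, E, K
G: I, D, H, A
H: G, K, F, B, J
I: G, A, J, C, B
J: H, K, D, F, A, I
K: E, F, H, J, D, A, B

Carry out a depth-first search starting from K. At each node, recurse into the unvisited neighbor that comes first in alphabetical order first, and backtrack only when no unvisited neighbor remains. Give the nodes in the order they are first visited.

K A D B C E F H G I J

Visit K
K → A
A → D
D → B
B → C
C → E
E → F
F → H
H → G
G → I
I → J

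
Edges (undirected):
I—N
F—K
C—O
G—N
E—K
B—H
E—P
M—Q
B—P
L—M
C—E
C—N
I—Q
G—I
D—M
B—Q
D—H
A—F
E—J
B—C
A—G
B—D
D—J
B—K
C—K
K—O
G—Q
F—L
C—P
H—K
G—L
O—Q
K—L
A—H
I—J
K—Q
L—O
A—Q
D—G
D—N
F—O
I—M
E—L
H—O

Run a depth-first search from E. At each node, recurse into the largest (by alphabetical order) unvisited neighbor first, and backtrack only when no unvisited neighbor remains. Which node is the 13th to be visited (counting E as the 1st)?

J

Visit E
E → P
P → C
C → O
O → Q
Q → M
M → L
L → K
K → H
H → D
D → N
N → I
I → J
I → G
G → A
A → F
D → B

Visit order: E, P, C, O, Q, M, L, K, H, D, N, I, J, G, A, F, B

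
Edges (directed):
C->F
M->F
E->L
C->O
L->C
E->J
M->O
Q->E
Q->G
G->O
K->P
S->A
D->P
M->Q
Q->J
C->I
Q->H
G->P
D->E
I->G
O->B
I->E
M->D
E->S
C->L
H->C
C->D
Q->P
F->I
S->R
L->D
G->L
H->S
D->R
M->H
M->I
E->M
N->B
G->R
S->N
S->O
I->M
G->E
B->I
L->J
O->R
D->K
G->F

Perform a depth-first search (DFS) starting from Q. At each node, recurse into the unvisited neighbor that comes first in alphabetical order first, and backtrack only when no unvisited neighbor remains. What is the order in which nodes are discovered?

Visit Q
Q → E
E → J
E → L
L → C
C → D
D → K
K → P
D → R
C → F
F → I
I → G
G → O
O → B
I → M
M → H
H → S
S → A
S → N

Q -> E -> J -> L -> C -> D -> K -> P -> R -> F -> I -> G -> O -> B -> M -> H -> S -> A -> N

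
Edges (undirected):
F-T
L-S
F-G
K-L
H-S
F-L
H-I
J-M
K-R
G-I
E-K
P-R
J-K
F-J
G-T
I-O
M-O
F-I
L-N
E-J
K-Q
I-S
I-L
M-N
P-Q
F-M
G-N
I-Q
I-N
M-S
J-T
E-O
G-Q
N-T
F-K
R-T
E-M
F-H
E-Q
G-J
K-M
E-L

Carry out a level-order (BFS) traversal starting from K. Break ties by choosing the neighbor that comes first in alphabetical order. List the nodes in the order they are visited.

K, E, F, J, L, M, Q, R, O, G, H, I, T, N, S, P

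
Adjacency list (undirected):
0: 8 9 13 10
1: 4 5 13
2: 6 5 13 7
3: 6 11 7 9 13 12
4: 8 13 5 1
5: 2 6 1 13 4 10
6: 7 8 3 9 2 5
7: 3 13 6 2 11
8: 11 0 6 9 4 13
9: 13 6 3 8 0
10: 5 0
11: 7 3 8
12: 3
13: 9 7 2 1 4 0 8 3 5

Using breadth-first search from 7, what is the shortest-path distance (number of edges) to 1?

Level 0: 7
Level 1: 2, 3, 6, 11, 13
Level 2: 0, 1, 4, 5, 8, 9, 12
Level 3: 10
1 first appears at level 2.

2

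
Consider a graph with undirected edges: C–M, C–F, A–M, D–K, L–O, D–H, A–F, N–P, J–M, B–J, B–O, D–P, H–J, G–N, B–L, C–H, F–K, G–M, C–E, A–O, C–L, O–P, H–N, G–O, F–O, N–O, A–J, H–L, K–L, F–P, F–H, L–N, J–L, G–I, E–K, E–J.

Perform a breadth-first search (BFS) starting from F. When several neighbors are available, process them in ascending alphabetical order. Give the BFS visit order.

F, A, C, H, K, O, P, J, M, E, L, D, N, B, G, I

Visit F; enqueue A, C, H, K, O, P → queue [A, C, H, K, O, P]
Visit A; enqueue J, M → queue [C, H, K, O, P, J, M]
Visit C; enqueue E, L → queue [H, K, O, P, J, M, E, L]
Visit H; enqueue D, N → queue [K, O, P, J, M, E, L, D, N]
Visit K → queue [O, P, J, M, E, L, D, N]
Visit O; enqueue B, G → queue [P, J, M, E, L, D, N, B, G]
Visit P → queue [J, M, E, L, D, N, B, G]
Visit J → queue [M, E, L, D, N, B, G]
Visit M → queue [E, L, D, N, B, G]
Visit E → queue [L, D, N, B, G]
Visit L → queue [D, N, B, G]
Visit D → queue [N, B, G]
Visit N → queue [B, G]
Visit B → queue [G]
Visit G; enqueue I → queue [I]
Visit I → queue []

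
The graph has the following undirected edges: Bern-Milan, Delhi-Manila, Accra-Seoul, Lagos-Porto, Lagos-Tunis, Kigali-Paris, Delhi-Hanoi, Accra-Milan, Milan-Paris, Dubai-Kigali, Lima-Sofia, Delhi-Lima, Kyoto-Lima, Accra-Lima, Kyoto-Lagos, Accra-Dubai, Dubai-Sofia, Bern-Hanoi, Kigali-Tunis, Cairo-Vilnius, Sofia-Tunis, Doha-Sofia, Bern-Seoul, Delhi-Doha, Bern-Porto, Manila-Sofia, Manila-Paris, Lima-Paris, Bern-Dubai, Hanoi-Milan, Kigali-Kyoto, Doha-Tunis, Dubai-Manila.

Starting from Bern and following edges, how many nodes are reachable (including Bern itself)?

17

BFS from Bern visits: Bern, Seoul, Porto, Milan, Hanoi, Dubai, Accra, Lagos, Paris, Delhi, Sofia, Manila, Kigali, Lima, Tunis, Kyoto, Doha
Reachable nodes: 17 of 19 total.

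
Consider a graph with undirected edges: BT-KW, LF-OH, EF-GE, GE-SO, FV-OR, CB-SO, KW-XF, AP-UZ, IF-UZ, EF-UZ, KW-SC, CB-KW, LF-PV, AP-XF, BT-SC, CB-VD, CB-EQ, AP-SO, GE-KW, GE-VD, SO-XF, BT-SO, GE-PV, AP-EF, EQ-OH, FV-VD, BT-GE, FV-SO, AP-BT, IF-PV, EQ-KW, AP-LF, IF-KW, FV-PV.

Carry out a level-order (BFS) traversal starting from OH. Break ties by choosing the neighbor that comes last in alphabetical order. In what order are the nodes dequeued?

OH, LF, EQ, PV, AP, KW, CB, IF, GE, FV, XF, UZ, SO, EF, BT, SC, VD, OR

Visit OH; enqueue LF, EQ → queue [LF, EQ]
Visit LF; enqueue PV, AP → queue [EQ, PV, AP]
Visit EQ; enqueue KW, CB → queue [PV, AP, KW, CB]
Visit PV; enqueue IF, GE, FV → queue [AP, KW, CB, IF, GE, FV]
Visit AP; enqueue XF, UZ, SO, EF, BT → queue [KW, CB, IF, GE, FV, XF, UZ, SO, EF, BT]
Visit KW; enqueue SC → queue [CB, IF, GE, FV, XF, UZ, SO, EF, BT, SC]
Visit CB; enqueue VD → queue [IF, GE, FV, XF, UZ, SO, EF, BT, SC, VD]
Visit IF → queue [GE, FV, XF, UZ, SO, EF, BT, SC, VD]
Visit GE → queue [FV, XF, UZ, SO, EF, BT, SC, VD]
Visit FV; enqueue OR → queue [XF, UZ, SO, EF, BT, SC, VD, OR]
Visit XF → queue [UZ, SO, EF, BT, SC, VD, OR]
Visit UZ → queue [SO, EF, BT, SC, VD, OR]
Visit SO → queue [EF, BT, SC, VD, OR]
Visit EF → queue [BT, SC, VD, OR]
Visit BT → queue [SC, VD, OR]
Visit SC → queue [VD, OR]
Visit VD → queue [OR]
Visit OR → queue []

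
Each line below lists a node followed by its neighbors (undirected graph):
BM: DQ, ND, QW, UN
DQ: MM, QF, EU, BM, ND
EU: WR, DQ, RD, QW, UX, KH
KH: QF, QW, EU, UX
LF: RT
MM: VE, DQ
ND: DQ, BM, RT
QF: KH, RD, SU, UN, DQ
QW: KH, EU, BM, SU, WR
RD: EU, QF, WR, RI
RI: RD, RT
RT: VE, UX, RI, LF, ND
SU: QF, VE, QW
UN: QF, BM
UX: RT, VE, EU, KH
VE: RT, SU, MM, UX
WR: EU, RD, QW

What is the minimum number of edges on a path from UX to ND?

Level 0: UX
Level 1: EU, KH, RT, VE
Level 2: DQ, LF, MM, ND, QF, QW, RD, RI, SU, WR
Level 3: BM, UN
ND first appears at level 2.

2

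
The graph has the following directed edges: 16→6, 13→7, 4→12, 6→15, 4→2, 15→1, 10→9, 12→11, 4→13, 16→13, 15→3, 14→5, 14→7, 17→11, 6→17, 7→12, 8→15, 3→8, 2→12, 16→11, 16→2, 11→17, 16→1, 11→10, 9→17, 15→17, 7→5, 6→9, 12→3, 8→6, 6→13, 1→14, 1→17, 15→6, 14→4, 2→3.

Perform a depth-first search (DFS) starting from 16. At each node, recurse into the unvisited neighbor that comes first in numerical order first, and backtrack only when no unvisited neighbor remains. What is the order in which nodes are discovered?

Visit 16
16 → 1
1 → 14
14 → 4
4 → 2
2 → 3
3 → 8
8 → 6
6 → 9
9 → 17
17 → 11
11 → 10
6 → 13
13 → 7
7 → 5
7 → 12
6 → 15

16, 1, 14, 4, 2, 3, 8, 6, 9, 17, 11, 10, 13, 7, 5, 12, 15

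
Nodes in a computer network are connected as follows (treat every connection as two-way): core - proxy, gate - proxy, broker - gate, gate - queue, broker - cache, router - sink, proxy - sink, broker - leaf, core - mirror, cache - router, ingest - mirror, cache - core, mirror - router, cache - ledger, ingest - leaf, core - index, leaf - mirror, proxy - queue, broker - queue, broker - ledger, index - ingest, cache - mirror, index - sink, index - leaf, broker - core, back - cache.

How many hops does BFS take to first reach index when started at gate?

Level 0: gate
Level 1: broker, proxy, queue
Level 2: cache, core, leaf, ledger, sink
Level 3: back, index, ingest, mirror, router
index first appears at level 3.

3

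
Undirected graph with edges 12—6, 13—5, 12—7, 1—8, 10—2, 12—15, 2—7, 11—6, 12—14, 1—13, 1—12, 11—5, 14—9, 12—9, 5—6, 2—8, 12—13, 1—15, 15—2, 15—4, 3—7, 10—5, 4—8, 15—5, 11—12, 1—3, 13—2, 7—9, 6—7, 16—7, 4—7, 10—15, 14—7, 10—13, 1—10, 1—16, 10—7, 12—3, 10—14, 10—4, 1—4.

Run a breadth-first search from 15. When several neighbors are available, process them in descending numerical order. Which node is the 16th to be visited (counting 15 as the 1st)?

16

Visit 15; enqueue 12, 10, 5, 4, 2, 1 → queue [12, 10, 5, 4, 2, 1]
Visit 12; enqueue 14, 13, 11, 9, 7, 6, 3 → queue [10, 5, 4, 2, 1, 14, 13, 11, 9, 7, 6, 3]
Visit 10 → queue [5, 4, 2, 1, 14, 13, 11, 9, 7, 6, 3]
Visit 5 → queue [4, 2, 1, 14, 13, 11, 9, 7, 6, 3]
Visit 4; enqueue 8 → queue [2, 1, 14, 13, 11, 9, 7, 6, 3, 8]
Visit 2 → queue [1, 14, 13, 11, 9, 7, 6, 3, 8]
Visit 1; enqueue 16 → queue [14, 13, 11, 9, 7, 6, 3, 8, 16]
Visit 14 → queue [13, 11, 9, 7, 6, 3, 8, 16]
Visit 13 → queue [11, 9, 7, 6, 3, 8, 16]
Visit 11 → queue [9, 7, 6, 3, 8, 16]
Visit 9 → queue [7, 6, 3, 8, 16]
Visit 7 → queue [6, 3, 8, 16]
Visit 6 → queue [3, 8, 16]
Visit 3 → queue [8, 16]
Visit 8 → queue [16]
Visit 16 → queue []

Visit order: 15, 12, 10, 5, 4, 2, 1, 14, 13, 11, 9, 7, 6, 3, 8, 16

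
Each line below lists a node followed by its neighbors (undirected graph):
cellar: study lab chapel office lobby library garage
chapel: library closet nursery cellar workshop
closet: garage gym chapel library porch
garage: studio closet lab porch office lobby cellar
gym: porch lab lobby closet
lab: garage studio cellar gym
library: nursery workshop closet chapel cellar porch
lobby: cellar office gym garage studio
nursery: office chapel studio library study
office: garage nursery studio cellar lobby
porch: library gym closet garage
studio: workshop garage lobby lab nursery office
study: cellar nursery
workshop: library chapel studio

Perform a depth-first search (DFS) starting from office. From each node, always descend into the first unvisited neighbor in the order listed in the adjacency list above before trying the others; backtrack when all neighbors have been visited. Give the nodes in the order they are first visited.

office -> garage -> studio -> workshop -> library -> nursery -> chapel -> closet -> gym -> porch -> lab -> cellar -> study -> lobby

Visit office
office → garage
garage → studio
studio → workshop
workshop → library
library → nursery
nursery → chapel
chapel → closet
closet → gym
gym → porch
gym → lab
lab → cellar
cellar → study
cellar → lobby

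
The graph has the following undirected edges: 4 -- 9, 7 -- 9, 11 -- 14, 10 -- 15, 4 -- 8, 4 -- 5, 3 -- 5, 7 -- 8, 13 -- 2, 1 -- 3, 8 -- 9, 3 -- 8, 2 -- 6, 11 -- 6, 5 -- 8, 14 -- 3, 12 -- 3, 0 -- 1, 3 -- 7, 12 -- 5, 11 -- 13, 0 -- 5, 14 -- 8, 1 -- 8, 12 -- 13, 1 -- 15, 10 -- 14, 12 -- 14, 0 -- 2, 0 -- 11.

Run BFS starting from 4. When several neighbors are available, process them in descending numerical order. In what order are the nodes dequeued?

4 9 8 5 7 14 3 1 12 0 11 10 15 13 2 6

Visit 4; enqueue 9, 8, 5 → queue [9, 8, 5]
Visit 9; enqueue 7 → queue [8, 5, 7]
Visit 8; enqueue 14, 3, 1 → queue [5, 7, 14, 3, 1]
Visit 5; enqueue 12, 0 → queue [7, 14, 3, 1, 12, 0]
Visit 7 → queue [14, 3, 1, 12, 0]
Visit 14; enqueue 11, 10 → queue [3, 1, 12, 0, 11, 10]
Visit 3 → queue [1, 12, 0, 11, 10]
Visit 1; enqueue 15 → queue [12, 0, 11, 10, 15]
Visit 12; enqueue 13 → queue [0, 11, 10, 15, 13]
Visit 0; enqueue 2 → queue [11, 10, 15, 13, 2]
Visit 11; enqueue 6 → queue [10, 15, 13, 2, 6]
Visit 10 → queue [15, 13, 2, 6]
Visit 15 → queue [13, 2, 6]
Visit 13 → queue [2, 6]
Visit 2 → queue [6]
Visit 6 → queue []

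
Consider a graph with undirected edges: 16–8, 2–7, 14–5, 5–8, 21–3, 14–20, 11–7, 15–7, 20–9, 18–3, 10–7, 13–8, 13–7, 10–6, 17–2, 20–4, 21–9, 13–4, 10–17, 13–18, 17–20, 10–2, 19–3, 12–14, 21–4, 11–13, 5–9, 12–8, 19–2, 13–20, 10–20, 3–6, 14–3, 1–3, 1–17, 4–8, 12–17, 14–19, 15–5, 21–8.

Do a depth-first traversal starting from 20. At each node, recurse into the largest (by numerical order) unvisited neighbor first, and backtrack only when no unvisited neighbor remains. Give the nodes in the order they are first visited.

Visit 20
20 → 17
17 → 12
12 → 14
14 → 19
19 → 3
3 → 21
21 → 9
9 → 5
5 → 15
15 → 7
7 → 13
13 → 18
13 → 11
13 → 8
8 → 16
8 → 4
7 → 10
10 → 6
10 → 2
3 → 1

20, 17, 12, 14, 19, 3, 21, 9, 5, 15, 7, 13, 18, 11, 8, 16, 4, 10, 6, 2, 1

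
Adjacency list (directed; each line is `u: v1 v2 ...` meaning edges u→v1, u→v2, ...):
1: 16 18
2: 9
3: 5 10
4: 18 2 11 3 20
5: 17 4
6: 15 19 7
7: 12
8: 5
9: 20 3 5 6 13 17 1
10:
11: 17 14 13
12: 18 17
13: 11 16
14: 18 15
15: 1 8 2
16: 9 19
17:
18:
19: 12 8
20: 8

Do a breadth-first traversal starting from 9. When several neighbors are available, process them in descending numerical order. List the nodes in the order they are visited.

Visit 9; enqueue 20, 17, 13, 6, 5, 3, 1 → queue [20, 17, 13, 6, 5, 3, 1]
Visit 20; enqueue 8 → queue [17, 13, 6, 5, 3, 1, 8]
Visit 17 → queue [13, 6, 5, 3, 1, 8]
Visit 13; enqueue 16, 11 → queue [6, 5, 3, 1, 8, 16, 11]
Visit 6; enqueue 19, 15, 7 → queue [5, 3, 1, 8, 16, 11, 19, 15, 7]
Visit 5; enqueue 4 → queue [3, 1, 8, 16, 11, 19, 15, 7, 4]
Visit 3; enqueue 10 → queue [1, 8, 16, 11, 19, 15, 7, 4, 10]
Visit 1; enqueue 18 → queue [8, 16, 11, 19, 15, 7, 4, 10, 18]
Visit 8 → queue [16, 11, 19, 15, 7, 4, 10, 18]
Visit 16 → queue [11, 19, 15, 7, 4, 10, 18]
Visit 11; enqueue 14 → queue [19, 15, 7, 4, 10, 18, 14]
Visit 19; enqueue 12 → queue [15, 7, 4, 10, 18, 14, 12]
Visit 15; enqueue 2 → queue [7, 4, 10, 18, 14, 12, 2]
Visit 7 → queue [4, 10, 18, 14, 12, 2]
Visit 4 → queue [10, 18, 14, 12, 2]
Visit 10 → queue [18, 14, 12, 2]
Visit 18 → queue [14, 12, 2]
Visit 14 → queue [12, 2]
Visit 12 → queue [2]
Visit 2 → queue []

9 20 17 13 6 5 3 1 8 16 11 19 15 7 4 10 18 14 12 2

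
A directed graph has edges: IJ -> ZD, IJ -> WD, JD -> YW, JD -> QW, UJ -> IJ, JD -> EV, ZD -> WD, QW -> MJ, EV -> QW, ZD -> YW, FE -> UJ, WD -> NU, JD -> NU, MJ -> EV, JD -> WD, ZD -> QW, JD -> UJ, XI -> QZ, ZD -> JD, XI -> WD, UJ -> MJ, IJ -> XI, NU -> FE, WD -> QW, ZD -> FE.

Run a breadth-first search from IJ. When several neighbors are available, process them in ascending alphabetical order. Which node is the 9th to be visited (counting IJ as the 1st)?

JD

Visit IJ; enqueue WD, XI, ZD → queue [WD, XI, ZD]
Visit WD; enqueue NU, QW → queue [XI, ZD, NU, QW]
Visit XI; enqueue QZ → queue [ZD, NU, QW, QZ]
Visit ZD; enqueue FE, JD, YW → queue [NU, QW, QZ, FE, JD, YW]
Visit NU → queue [QW, QZ, FE, JD, YW]
Visit QW; enqueue MJ → queue [QZ, FE, JD, YW, MJ]
Visit QZ → queue [FE, JD, YW, MJ]
Visit FE; enqueue UJ → queue [JD, YW, MJ, UJ]
Visit JD; enqueue EV → queue [YW, MJ, UJ, EV]
Visit YW → queue [MJ, UJ, EV]
Visit MJ → queue [UJ, EV]
Visit UJ → queue [EV]
Visit EV → queue []

Visit order: IJ, WD, XI, ZD, NU, QW, QZ, FE, JD, YW, MJ, UJ, EV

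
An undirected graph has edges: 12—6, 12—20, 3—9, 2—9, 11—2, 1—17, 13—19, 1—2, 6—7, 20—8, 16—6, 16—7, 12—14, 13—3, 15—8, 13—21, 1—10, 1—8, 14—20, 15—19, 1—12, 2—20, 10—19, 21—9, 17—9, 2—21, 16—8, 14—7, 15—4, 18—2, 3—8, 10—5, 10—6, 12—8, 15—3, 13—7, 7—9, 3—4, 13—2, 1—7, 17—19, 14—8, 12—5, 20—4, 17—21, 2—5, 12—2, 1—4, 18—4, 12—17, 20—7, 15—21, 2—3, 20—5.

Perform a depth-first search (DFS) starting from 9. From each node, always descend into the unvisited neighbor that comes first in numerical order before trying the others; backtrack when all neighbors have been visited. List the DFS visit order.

9 2 1 4 3 8 12 5 10 6 7 13 19 15 21 17 14 20 16 18 11

Visit 9
9 → 2
2 → 1
1 → 4
4 → 3
3 → 8
8 → 12
12 → 5
5 → 10
10 → 6
6 → 7
7 → 13
13 → 19
19 → 15
15 → 21
21 → 17
7 → 14
14 → 20
7 → 16
4 → 18
2 → 11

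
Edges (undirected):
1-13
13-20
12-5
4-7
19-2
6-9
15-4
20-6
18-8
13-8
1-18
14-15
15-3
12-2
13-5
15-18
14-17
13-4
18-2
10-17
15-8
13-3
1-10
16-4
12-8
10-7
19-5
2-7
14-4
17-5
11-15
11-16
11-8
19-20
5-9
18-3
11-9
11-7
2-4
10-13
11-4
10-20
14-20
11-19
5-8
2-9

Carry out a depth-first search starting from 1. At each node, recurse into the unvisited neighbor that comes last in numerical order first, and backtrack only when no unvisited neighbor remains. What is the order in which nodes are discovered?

1 → 18 → 15 → 14 → 20 → 19 → 11 → 16 → 4 → 13 → 10 → 17 → 5 → 12 → 8 → 2 → 9 → 6 → 7 → 3

Visit 1
1 → 18
18 → 15
15 → 14
14 → 20
20 → 19
19 → 11
11 → 16
16 → 4
4 → 13
13 → 10
10 → 17
17 → 5
5 → 12
12 → 8
12 → 2
2 → 9
9 → 6
2 → 7
13 → 3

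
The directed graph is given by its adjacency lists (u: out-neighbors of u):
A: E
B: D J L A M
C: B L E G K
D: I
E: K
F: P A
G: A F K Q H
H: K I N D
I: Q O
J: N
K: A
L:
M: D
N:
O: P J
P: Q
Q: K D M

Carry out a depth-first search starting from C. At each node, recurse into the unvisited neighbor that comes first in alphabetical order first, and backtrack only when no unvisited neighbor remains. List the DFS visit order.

C -> B -> A -> E -> K -> D -> I -> O -> J -> N -> P -> Q -> M -> L -> G -> F -> H

Visit C
C → B
B → A
A → E
E → K
B → D
D → I
I → O
O → J
J → N
O → P
P → Q
Q → M
B → L
C → G
G → F
G → H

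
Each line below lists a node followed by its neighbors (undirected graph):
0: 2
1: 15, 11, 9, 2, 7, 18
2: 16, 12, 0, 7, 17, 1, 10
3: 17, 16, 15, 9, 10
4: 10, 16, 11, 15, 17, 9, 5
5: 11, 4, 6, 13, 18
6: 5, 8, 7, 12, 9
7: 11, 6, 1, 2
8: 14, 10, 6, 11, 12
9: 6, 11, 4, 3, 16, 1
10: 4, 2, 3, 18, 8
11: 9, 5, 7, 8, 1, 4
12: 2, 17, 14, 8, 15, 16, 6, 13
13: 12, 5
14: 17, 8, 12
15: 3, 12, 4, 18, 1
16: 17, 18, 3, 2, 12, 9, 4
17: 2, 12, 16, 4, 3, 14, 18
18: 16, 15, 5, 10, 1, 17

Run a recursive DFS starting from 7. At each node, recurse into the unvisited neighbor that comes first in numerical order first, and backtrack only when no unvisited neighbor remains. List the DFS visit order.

7 1 2 0 10 3 9 4 5 6 8 11 12 13 14 17 16 18 15

Visit 7
7 → 1
1 → 2
2 → 0
2 → 10
10 → 3
3 → 9
9 → 4
4 → 5
5 → 6
6 → 8
8 → 11
8 → 12
12 → 13
12 → 14
14 → 17
17 → 16
16 → 18
18 → 15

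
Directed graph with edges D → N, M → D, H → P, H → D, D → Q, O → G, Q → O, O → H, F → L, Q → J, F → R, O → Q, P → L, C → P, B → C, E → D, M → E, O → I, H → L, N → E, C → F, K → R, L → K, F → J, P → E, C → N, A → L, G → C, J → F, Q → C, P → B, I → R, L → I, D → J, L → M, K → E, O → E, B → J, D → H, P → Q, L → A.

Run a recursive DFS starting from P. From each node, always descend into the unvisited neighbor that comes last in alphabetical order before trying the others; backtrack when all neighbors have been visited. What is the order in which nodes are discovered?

P, Q, O, I, R, H, L, M, E, D, N, J, F, K, A, G, C, B

Visit P
P → Q
Q → O
O → I
I → R
O → H
H → L
L → M
M → E
E → D
D → N
D → J
J → F
L → K
L → A
O → G
G → C
P → B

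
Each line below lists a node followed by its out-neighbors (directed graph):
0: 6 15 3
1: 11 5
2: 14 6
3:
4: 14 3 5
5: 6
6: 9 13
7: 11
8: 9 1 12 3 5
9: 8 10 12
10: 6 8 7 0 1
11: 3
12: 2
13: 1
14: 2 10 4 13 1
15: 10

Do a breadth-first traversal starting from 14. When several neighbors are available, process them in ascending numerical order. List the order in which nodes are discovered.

Visit 14; enqueue 1, 2, 4, 10, 13 → queue [1, 2, 4, 10, 13]
Visit 1; enqueue 5, 11 → queue [2, 4, 10, 13, 5, 11]
Visit 2; enqueue 6 → queue [4, 10, 13, 5, 11, 6]
Visit 4; enqueue 3 → queue [10, 13, 5, 11, 6, 3]
Visit 10; enqueue 0, 7, 8 → queue [13, 5, 11, 6, 3, 0, 7, 8]
Visit 13 → queue [5, 11, 6, 3, 0, 7, 8]
Visit 5 → queue [11, 6, 3, 0, 7, 8]
Visit 11 → queue [6, 3, 0, 7, 8]
Visit 6; enqueue 9 → queue [3, 0, 7, 8, 9]
Visit 3 → queue [0, 7, 8, 9]
Visit 0; enqueue 15 → queue [7, 8, 9, 15]
Visit 7 → queue [8, 9, 15]
Visit 8; enqueue 12 → queue [9, 15, 12]
Visit 9 → queue [15, 12]
Visit 15 → queue [12]
Visit 12 → queue []

14, 1, 2, 4, 10, 13, 5, 11, 6, 3, 0, 7, 8, 9, 15, 12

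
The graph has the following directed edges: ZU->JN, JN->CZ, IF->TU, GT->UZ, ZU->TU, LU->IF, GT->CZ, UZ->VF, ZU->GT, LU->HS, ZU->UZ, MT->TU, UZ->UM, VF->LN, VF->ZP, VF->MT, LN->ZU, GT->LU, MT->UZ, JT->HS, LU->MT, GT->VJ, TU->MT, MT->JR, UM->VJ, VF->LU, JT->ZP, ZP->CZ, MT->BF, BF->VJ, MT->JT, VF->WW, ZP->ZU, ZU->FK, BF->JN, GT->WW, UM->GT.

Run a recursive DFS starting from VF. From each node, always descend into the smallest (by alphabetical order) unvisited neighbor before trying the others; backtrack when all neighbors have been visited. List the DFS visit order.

Visit VF
VF → LN
LN → ZU
ZU → FK
ZU → GT
GT → CZ
GT → LU
LU → HS
LU → IF
IF → TU
TU → MT
MT → BF
BF → JN
BF → VJ
MT → JR
MT → JT
JT → ZP
MT → UZ
UZ → UM
GT → WW

VF → LN → ZU → FK → GT → CZ → LU → HS → IF → TU → MT → BF → JN → VJ → JR → JT → ZP → UZ → UM → WW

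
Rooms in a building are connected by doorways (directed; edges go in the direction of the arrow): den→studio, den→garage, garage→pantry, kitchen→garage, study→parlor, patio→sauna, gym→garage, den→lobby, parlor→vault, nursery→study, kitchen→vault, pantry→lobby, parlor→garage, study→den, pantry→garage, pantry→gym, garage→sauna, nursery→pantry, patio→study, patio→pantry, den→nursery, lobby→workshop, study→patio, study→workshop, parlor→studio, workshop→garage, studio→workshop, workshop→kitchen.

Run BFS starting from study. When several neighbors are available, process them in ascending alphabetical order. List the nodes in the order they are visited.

study, den, parlor, patio, workshop, garage, lobby, nursery, studio, vault, pantry, sauna, kitchen, gym

Visit study; enqueue den, parlor, patio, workshop → queue [den, parlor, patio, workshop]
Visit den; enqueue garage, lobby, nursery, studio → queue [parlor, patio, workshop, garage, lobby, nursery, studio]
Visit parlor; enqueue vault → queue [patio, workshop, garage, lobby, nursery, studio, vault]
Visit patio; enqueue pantry, sauna → queue [workshop, garage, lobby, nursery, studio, vault, pantry, sauna]
Visit workshop; enqueue kitchen → queue [garage, lobby, nursery, studio, vault, pantry, sauna, kitchen]
Visit garage → queue [lobby, nursery, studio, vault, pantry, sauna, kitchen]
Visit lobby → queue [nursery, studio, vault, pantry, sauna, kitchen]
Visit nursery → queue [studio, vault, pantry, sauna, kitchen]
Visit studio → queue [vault, pantry, sauna, kitchen]
Visit vault → queue [pantry, sauna, kitchen]
Visit pantry; enqueue gym → queue [sauna, kitchen, gym]
Visit sauna → queue [kitchen, gym]
Visit kitchen → queue [gym]
Visit gym → queue []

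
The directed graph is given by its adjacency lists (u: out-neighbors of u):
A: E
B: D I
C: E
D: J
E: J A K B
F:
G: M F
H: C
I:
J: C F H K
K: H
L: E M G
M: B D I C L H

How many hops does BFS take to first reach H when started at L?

2

Level 0: L
Level 1: E, G, M
Level 2: A, B, C, D, F, H, I, J, K
H first appears at level 2.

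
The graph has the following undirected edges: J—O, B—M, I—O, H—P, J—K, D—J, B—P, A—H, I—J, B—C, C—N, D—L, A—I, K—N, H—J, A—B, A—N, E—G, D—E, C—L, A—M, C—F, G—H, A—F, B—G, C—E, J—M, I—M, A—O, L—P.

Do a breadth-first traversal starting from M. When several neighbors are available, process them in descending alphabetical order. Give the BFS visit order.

M, J, I, B, A, O, K, H, D, P, G, C, N, F, L, E

Visit M; enqueue J, I, B, A → queue [J, I, B, A]
Visit J; enqueue O, K, H, D → queue [I, B, A, O, K, H, D]
Visit I → queue [B, A, O, K, H, D]
Visit B; enqueue P, G, C → queue [A, O, K, H, D, P, G, C]
Visit A; enqueue N, F → queue [O, K, H, D, P, G, C, N, F]
Visit O → queue [K, H, D, P, G, C, N, F]
Visit K → queue [H, D, P, G, C, N, F]
Visit H → queue [D, P, G, C, N, F]
Visit D; enqueue L, E → queue [P, G, C, N, F, L, E]
Visit P → queue [G, C, N, F, L, E]
Visit G → queue [C, N, F, L, E]
Visit C → queue [N, F, L, E]
Visit N → queue [F, L, E]
Visit F → queue [L, E]
Visit L → queue [E]
Visit E → queue []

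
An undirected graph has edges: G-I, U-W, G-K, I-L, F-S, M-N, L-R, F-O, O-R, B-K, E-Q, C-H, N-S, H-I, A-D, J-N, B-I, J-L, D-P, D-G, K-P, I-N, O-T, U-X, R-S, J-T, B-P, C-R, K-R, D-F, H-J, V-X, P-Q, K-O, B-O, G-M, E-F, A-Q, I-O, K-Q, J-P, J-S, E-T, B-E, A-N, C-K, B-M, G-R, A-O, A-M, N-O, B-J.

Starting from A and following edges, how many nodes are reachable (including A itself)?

20

BFS from A visits: A, Q, O, N, M, D, P, K, E, T, R, I, F, B, S, J, G, C, L, H
Reachable nodes: 20 of 24 total.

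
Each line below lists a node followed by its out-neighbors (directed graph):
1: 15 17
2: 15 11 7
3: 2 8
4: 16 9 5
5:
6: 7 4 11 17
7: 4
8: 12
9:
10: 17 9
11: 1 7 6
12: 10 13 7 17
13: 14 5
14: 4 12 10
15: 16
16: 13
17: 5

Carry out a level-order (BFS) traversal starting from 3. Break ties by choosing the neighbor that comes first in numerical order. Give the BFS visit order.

Visit 3; enqueue 2, 8 → queue [2, 8]
Visit 2; enqueue 7, 11, 15 → queue [8, 7, 11, 15]
Visit 8; enqueue 12 → queue [7, 11, 15, 12]
Visit 7; enqueue 4 → queue [11, 15, 12, 4]
Visit 11; enqueue 1, 6 → queue [15, 12, 4, 1, 6]
Visit 15; enqueue 16 → queue [12, 4, 1, 6, 16]
Visit 12; enqueue 10, 13, 17 → queue [4, 1, 6, 16, 10, 13, 17]
Visit 4; enqueue 5, 9 → queue [1, 6, 16, 10, 13, 17, 5, 9]
Visit 1 → queue [6, 16, 10, 13, 17, 5, 9]
Visit 6 → queue [16, 10, 13, 17, 5, 9]
Visit 16 → queue [10, 13, 17, 5, 9]
Visit 10 → queue [13, 17, 5, 9]
Visit 13; enqueue 14 → queue [17, 5, 9, 14]
Visit 17 → queue [5, 9, 14]
Visit 5 → queue [9, 14]
Visit 9 → queue [14]
Visit 14 → queue []

3, 2, 8, 7, 11, 15, 12, 4, 1, 6, 16, 10, 13, 17, 5, 9, 14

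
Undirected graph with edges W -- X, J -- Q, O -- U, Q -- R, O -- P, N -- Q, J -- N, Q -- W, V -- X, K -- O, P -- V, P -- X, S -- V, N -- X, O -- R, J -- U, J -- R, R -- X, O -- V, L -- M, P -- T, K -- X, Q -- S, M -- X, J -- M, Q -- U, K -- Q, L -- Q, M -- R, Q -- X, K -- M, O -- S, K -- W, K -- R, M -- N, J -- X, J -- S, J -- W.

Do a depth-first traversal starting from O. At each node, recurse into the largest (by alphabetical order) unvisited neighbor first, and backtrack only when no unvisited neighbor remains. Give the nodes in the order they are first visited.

O, V, X, W, Q, U, J, S, R, M, N, L, K, P, T

Visit O
O → V
V → X
X → W
W → Q
Q → U
U → J
J → S
J → R
R → M
M → N
M → L
M → K
X → P
P → T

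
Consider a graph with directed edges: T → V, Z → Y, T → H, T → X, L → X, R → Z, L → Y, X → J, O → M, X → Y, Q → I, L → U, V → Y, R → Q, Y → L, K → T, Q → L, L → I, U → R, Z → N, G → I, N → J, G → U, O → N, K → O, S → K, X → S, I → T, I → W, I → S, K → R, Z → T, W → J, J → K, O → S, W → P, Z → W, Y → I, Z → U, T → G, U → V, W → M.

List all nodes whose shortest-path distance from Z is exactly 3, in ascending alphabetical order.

K, Q, S

Level 0: Z
Level 1: N, T, U, W, Y
Level 2: G, H, I, J, L, M, P, R, V, X
Level 3: K, Q, S
Level 4: O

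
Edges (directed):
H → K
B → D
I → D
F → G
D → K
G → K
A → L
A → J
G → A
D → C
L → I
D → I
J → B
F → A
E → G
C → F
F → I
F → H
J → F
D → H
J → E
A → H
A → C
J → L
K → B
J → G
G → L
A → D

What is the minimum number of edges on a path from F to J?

Level 0: F
Level 1: A, G, H, I
Level 2: C, D, J, K, L
Level 3: B, E
J first appears at level 2.

2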